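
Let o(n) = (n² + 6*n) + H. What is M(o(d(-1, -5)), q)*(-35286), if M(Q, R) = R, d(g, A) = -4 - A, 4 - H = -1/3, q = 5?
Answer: -176430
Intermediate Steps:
H = 13/3 (H = 4 - (-1)/3 = 4 - 1*(-⅓) = 4 + ⅓ = 13/3 ≈ 4.3333)
o(n) = 13/3 + n² + 6*n (o(n) = (n² + 6*n) + 13/3 = 13/3 + n² + 6*n)
M(o(d(-1, -5)), q)*(-35286) = 5*(-35286) = -176430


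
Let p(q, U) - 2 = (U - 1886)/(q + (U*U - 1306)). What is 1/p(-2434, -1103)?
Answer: 173267/346107 ≈ 0.50062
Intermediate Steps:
p(q, U) = 2 + (-1886 + U)/(-1306 + q + U**2) (p(q, U) = 2 + (U - 1886)/(q + (U*U - 1306)) = 2 + (-1886 + U)/(q + (U**2 - 1306)) = 2 + (-1886 + U)/(q + (-1306 + U**2)) = 2 + (-1886 + U)/(-1306 + q + U**2))
1/p(-2434, -1103) = 1/((-4498 - 1103 + 2*(-2434) + 2*(-1103)**2)/(-1306 - 2434 + (-1103)**2)) = 1/((-4498 - 1103 - 4868 + 2*1216609)/(-1306 - 2434 + 1216609)) = 1/((-4498 - 1103 - 4868 + 2433218)/1212869) = 1/((1/1212869)*2422749) = 1/(346107/173267) = 173267/346107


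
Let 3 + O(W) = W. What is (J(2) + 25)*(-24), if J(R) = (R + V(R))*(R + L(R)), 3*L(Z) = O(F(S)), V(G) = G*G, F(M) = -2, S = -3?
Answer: -648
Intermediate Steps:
O(W) = -3 + W
V(G) = G²
L(Z) = -5/3 (L(Z) = (-3 - 2)/3 = (⅓)*(-5) = -5/3)
J(R) = (-5/3 + R)*(R + R²) (J(R) = (R + R²)*(R - 5/3) = (R + R²)*(-5/3 + R) = (-5/3 + R)*(R + R²))
(J(2) + 25)*(-24) = ((⅓)*2*(-5 - 2*2 + 3*2²) + 25)*(-24) = ((⅓)*2*(-5 - 4 + 3*4) + 25)*(-24) = ((⅓)*2*(-5 - 4 + 12) + 25)*(-24) = ((⅓)*2*3 + 25)*(-24) = (2 + 25)*(-24) = 27*(-24) = -648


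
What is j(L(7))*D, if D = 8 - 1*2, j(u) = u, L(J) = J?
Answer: 42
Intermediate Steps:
D = 6 (D = 8 - 2 = 6)
j(L(7))*D = 7*6 = 42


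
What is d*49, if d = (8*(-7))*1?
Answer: -2744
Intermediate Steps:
d = -56 (d = -56*1 = -56)
d*49 = -56*49 = -2744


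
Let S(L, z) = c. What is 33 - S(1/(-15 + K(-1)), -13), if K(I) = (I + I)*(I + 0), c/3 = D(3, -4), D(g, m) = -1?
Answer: 36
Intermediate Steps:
c = -3 (c = 3*(-1) = -3)
K(I) = 2*I² (K(I) = (2*I)*I = 2*I²)
S(L, z) = -3
33 - S(1/(-15 + K(-1)), -13) = 33 - 1*(-3) = 33 + 3 = 36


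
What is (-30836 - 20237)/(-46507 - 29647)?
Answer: 51073/76154 ≈ 0.67065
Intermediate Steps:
(-30836 - 20237)/(-46507 - 29647) = -51073/(-76154) = -51073*(-1/76154) = 51073/76154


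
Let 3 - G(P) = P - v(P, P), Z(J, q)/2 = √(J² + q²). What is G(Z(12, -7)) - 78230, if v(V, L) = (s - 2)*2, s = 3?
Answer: -78225 - 2*√193 ≈ -78253.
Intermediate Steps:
Z(J, q) = 2*√(J² + q²)
v(V, L) = 2 (v(V, L) = (3 - 2)*2 = 1*2 = 2)
G(P) = 5 - P (G(P) = 3 - (P - 1*2) = 3 - (P - 2) = 3 - (-2 + P) = 3 + (2 - P) = 5 - P)
G(Z(12, -7)) - 78230 = (5 - 2*√(12² + (-7)²)) - 78230 = (5 - 2*√(144 + 49)) - 78230 = (5 - 2*√193) - 78230 = -78225 - 2*√193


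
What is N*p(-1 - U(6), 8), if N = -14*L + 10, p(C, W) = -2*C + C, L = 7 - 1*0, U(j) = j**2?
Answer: -3256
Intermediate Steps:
L = 7 (L = 7 + 0 = 7)
p(C, W) = -C
N = -88 (N = -14*7 + 10 = -98 + 10 = -88)
N*p(-1 - U(6), 8) = -(-88)*(-1 - 1*6**2) = -(-88)*(-1 - 1*36) = -(-88)*(-1 - 36) = -(-88)*(-37) = -88*37 = -3256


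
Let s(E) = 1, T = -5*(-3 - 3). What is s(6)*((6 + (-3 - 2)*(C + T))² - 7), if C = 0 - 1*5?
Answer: 14154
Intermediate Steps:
T = 30 (T = -5*(-6) = 30)
C = -5 (C = 0 - 5 = -5)
s(6)*((6 + (-3 - 2)*(C + T))² - 7) = 1*((6 + (-3 - 2)*(-5 + 30))² - 7) = 1*((6 - 5*25)² - 7) = 1*((6 - 125)² - 7) = 1*((-119)² - 7) = 1*(14161 - 7) = 1*14154 = 14154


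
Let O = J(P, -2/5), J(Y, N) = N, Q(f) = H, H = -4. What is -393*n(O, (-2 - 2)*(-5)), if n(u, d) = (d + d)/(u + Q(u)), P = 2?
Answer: 39300/11 ≈ 3572.7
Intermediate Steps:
Q(f) = -4
O = -⅖ (O = -2/5 = -2*⅕ = -⅖ ≈ -0.40000)
n(u, d) = 2*d/(-4 + u) (n(u, d) = (d + d)/(u - 4) = (2*d)/(-4 + u) = 2*d/(-4 + u))
-393*n(O, (-2 - 2)*(-5)) = -786*(-2 - 2)*(-5)/(-4 - ⅖) = -786*(-4*(-5))/(-22/5) = -786*20*(-5)/22 = -393*(-100/11) = 39300/11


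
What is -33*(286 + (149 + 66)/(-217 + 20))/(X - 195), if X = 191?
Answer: 1852191/788 ≈ 2350.5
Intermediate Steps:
-33*(286 + (149 + 66)/(-217 + 20))/(X - 195) = -33*(286 + (149 + 66)/(-217 + 20))/(191 - 195) = -33*(286 + 215/(-197))/(-4) = -33*(286 + 215*(-1/197))*(-1)/4 = -33*(286 - 215/197)*(-1)/4 = -1852191*(-1)/(197*4) = -33*(-56127/788) = 1852191/788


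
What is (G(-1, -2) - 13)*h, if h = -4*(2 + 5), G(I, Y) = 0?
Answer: 364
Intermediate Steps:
h = -28 (h = -4*7 = -28)
(G(-1, -2) - 13)*h = (0 - 13)*(-28) = -13*(-28) = 364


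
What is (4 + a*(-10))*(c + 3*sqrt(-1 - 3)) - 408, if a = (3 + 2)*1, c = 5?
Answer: -638 - 276*I ≈ -638.0 - 276.0*I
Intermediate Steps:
a = 5 (a = 5*1 = 5)
(4 + a*(-10))*(c + 3*sqrt(-1 - 3)) - 408 = (4 + 5*(-10))*(5 + 3*sqrt(-1 - 3)) - 408 = (4 - 50)*(5 + 3*sqrt(-4)) - 408 = -46*(5 + 3*(2*I)) - 408 = -46*(5 + 6*I) - 408 = (-230 - 276*I) - 408 = -638 - 276*I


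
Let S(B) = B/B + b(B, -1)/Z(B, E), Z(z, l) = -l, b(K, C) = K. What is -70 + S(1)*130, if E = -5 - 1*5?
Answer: 73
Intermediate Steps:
E = -10 (E = -5 - 5 = -10)
S(B) = 1 + B/10 (S(B) = B/B + B/((-1*(-10))) = 1 + B/10)
-70 + S(1)*130 = -70 + (1 + (⅒)*1)*130 = -70 + (1 + ⅒)*130 = -70 + (11/10)*130 = -70 + 143 = 73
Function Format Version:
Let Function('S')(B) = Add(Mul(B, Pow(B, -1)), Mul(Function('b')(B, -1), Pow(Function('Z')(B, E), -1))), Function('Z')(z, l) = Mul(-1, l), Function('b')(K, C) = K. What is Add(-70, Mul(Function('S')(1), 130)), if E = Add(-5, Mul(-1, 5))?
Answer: 73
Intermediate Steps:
E = -10 (E = Add(-5, -5) = -10)
Function('S')(B) = Add(1, Mul(Rational(1, 10), B)) (Function('S')(B) = Add(Mul(B, Pow(B, -1)), Mul(B, Pow(Mul(-1, -10), -1))) = Add(1, Mul(B, Pow(10, -1))) = Add(1, Mul(B, Rational(1, 10))) = Add(1, Mul(Rational(1, 10), B)))
Add(-70, Mul(Function('S')(1), 130)) = Add(-70, Mul(Add(1, Mul(Rational(1, 10), 1)), 130)) = Add(-70, Mul(Add(1, Rational(1, 10)), 130)) = Add(-70, Mul(Rational(11, 10), 130)) = Add(-70, 143) = 73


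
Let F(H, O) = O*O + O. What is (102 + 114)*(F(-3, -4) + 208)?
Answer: 47520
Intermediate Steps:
F(H, O) = O + O**2 (F(H, O) = O**2 + O = O + O**2)
(102 + 114)*(F(-3, -4) + 208) = (102 + 114)*(-4*(1 - 4) + 208) = 216*(-4*(-3) + 208) = 216*(12 + 208) = 216*220 = 47520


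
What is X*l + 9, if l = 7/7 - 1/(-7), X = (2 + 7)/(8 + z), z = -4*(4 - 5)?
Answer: 69/7 ≈ 9.8571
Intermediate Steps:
z = 4 (z = -4*(-1) = 4)
X = ¾ (X = (2 + 7)/(8 + 4) = 9/12 = 9*(1/12) = ¾ ≈ 0.75000)
l = 8/7 (l = 7*(⅐) - 1*(-⅐) = 1 + ⅐ = 8/7 ≈ 1.1429)
X*l + 9 = (¾)*(8/7) + 9 = 6/7 + 9 = 69/7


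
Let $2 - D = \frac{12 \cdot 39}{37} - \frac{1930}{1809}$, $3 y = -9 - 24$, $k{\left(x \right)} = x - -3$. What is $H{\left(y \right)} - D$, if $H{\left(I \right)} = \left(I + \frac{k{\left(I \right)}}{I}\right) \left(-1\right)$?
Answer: $\frac{14618125}{736263} \approx 19.854$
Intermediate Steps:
$k{\left(x \right)} = 3 + x$ ($k{\left(x \right)} = x + 3 = 3 + x$)
$y = -11$ ($y = \frac{-9 - 24}{3} = \frac{1}{3} \left(-33\right) = -11$)
$H{\left(I \right)} = - I - \frac{3 + I}{I}$ ($H{\left(I \right)} = \left(I + \frac{3 + I}{I}\right) \left(-1\right) = - I - \frac{3 + I}{I}$)
$D = - \frac{641336}{66933}$ ($D = 2 - \left(\frac{12 \cdot 39}{37} - \frac{1930}{1809}\right) = 2 - \left(468 \cdot \frac{1}{37} - \frac{1930}{1809}\right) = 2 - \left(\frac{468}{37} - \frac{1930}{1809}\right) = 2 - \frac{775202}{66933} = - \frac{641336}{66933} \approx -9.5818$)
$H{\left(y \right)} - D = \left(-1 - -11 - \frac{3}{-11}\right) - - \frac{641336}{66933} = \left(-1 + 11 - - \frac{3}{11}\right) + \frac{641336}{66933} = \left(-1 + 11 + \frac{3}{11}\right) + \frac{641336}{66933} = \frac{113}{11} + \frac{641336}{66933} = \frac{14618125}{736263}$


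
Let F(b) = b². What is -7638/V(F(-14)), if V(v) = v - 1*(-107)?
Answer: -2546/101 ≈ -25.208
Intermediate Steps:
V(v) = 107 + v (V(v) = v + 107 = 107 + v)
-7638/V(F(-14)) = -7638/(107 + (-14)²) = -7638/(107 + 196) = -7638/303 = -7638*1/303 = -2546/101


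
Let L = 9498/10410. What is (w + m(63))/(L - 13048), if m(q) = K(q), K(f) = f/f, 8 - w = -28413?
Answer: -49312170/22636697 ≈ -2.1784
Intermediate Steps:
w = 28421 (w = 8 - 1*(-28413) = 8 + 28413 = 28421)
K(f) = 1
m(q) = 1
L = 1583/1735 (L = 9498*(1/10410) = 1583/1735 ≈ 0.91239)
(w + m(63))/(L - 13048) = (28421 + 1)/(1583/1735 - 13048) = 28422/(-22636697/1735) = 28422*(-1735/22636697) = -49312170/22636697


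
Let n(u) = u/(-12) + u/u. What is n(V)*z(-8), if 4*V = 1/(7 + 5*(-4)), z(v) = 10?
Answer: 3125/312 ≈ 10.016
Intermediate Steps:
V = -1/52 (V = 1/(4*(7 + 5*(-4))) = 1/(4*(7 - 20)) = (¼)/(-13) = (¼)*(-1/13) = -1/52 ≈ -0.019231)
n(u) = 1 - u/12 (n(u) = u*(-1/12) + 1 = -u/12 + 1 = 1 - u/12)
n(V)*z(-8) = (1 - 1/12*(-1/52))*10 = (1 + 1/624)*10 = (625/624)*10 = 3125/312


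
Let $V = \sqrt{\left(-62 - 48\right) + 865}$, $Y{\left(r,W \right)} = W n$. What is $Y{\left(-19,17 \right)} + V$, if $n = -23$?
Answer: $-391 + \sqrt{755} \approx -363.52$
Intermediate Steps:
$Y{\left(r,W \right)} = - 23 W$ ($Y{\left(r,W \right)} = W \left(-23\right) = - 23 W$)
$V = \sqrt{755}$ ($V = \sqrt{\left(-62 - 48\right) + 865} = \sqrt{-110 + 865} = \sqrt{755} \approx 27.477$)
$Y{\left(-19,17 \right)} + V = \left(-23\right) 17 + \sqrt{755} = -391 + \sqrt{755}$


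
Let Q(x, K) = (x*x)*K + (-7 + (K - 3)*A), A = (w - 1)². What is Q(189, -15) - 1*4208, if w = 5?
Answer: -540318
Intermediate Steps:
A = 16 (A = (5 - 1)² = 4² = 16)
Q(x, K) = -55 + 16*K + K*x² (Q(x, K) = (x*x)*K + (-7 + (K - 3)*16) = x²*K + (-7 + (-3 + K)*16) = K*x² + (-7 + (-48 + 16*K)) = K*x² + (-55 + 16*K) = -55 + 16*K + K*x²)
Q(189, -15) - 1*4208 = (-55 + 16*(-15) - 15*189²) - 1*4208 = (-55 - 240 - 15*35721) - 4208 = (-55 - 240 - 535815) - 4208 = -536110 - 4208 = -540318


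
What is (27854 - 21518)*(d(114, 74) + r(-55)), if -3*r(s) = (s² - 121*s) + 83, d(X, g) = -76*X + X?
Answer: -74792256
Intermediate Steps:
d(X, g) = -75*X
r(s) = -83/3 - s²/3 + 121*s/3 (r(s) = -((s² - 121*s) + 83)/3 = -(83 + s² - 121*s)/3 = -83/3 - s²/3 + 121*s/3)
(27854 - 21518)*(d(114, 74) + r(-55)) = (27854 - 21518)*(-75*114 + (-83/3 - ⅓*(-55)² + (121/3)*(-55))) = 6336*(-8550 + (-83/3 - ⅓*3025 - 6655/3)) = 6336*(-8550 + (-83/3 - 3025/3 - 6655/3)) = 6336*(-8550 - 9763/3) = 6336*(-35413/3) = -74792256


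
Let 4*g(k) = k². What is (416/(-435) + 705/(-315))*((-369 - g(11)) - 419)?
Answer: 10612157/4060 ≈ 2613.8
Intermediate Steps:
g(k) = k²/4
(416/(-435) + 705/(-315))*((-369 - g(11)) - 419) = (416/(-435) + 705/(-315))*((-369 - 11²/4) - 419) = (416*(-1/435) + 705*(-1/315))*((-369 - 121/4) - 419) = (-416/435 - 47/21)*((-369 - 1*121/4) - 419) = -9727*((-369 - 121/4) - 419)/3045 = -9727*(-1597/4 - 419)/3045 = -9727/3045*(-3273/4) = 10612157/4060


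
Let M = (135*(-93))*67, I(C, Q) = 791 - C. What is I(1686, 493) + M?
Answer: -842080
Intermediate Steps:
M = -841185 (M = -12555*67 = -841185)
I(1686, 493) + M = (791 - 1*1686) - 841185 = (791 - 1686) - 841185 = -895 - 841185 = -842080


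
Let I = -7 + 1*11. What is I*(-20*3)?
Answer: -240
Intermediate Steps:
I = 4 (I = -7 + 11 = 4)
I*(-20*3) = 4*(-20*3) = 4*(-60) = -240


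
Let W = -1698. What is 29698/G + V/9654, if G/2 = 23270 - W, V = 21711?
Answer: 114238749/40173512 ≈ 2.8436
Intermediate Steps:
G = 49936 (G = 2*(23270 - 1*(-1698)) = 2*(23270 + 1698) = 2*24968 = 49936)
29698/G + V/9654 = 29698/49936 + 21711/9654 = 29698*(1/49936) + 21711*(1/9654) = 14849/24968 + 7237/3218 = 114238749/40173512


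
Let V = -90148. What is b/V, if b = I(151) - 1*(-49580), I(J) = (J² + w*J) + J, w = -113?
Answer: -55469/90148 ≈ -0.61531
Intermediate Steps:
I(J) = J² - 112*J (I(J) = (J² - 113*J) + J = J² - 112*J)
b = 55469 (b = 151*(-112 + 151) - 1*(-49580) = 151*39 + 49580 = 5889 + 49580 = 55469)
b/V = 55469/(-90148) = 55469*(-1/90148) = -55469/90148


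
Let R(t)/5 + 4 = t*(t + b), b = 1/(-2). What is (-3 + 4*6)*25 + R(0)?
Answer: 505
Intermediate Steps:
b = -1/2 ≈ -0.50000
R(t) = -20 + 5*t*(-1/2 + t) (R(t) = -20 + 5*(t*(t - 1/2)) = -20 + 5*(t*(-1/2 + t)) = -20 + 5*t*(-1/2 + t))
(-3 + 4*6)*25 + R(0) = (-3 + 4*6)*25 + (-20 + 5*0**2 - 5/2*0) = (-3 + 24)*25 + (-20 + 5*0 + 0) = 21*25 + (-20 + 0 + 0) = 525 - 20 = 505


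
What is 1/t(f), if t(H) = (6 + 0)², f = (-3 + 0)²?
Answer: 1/36 ≈ 0.027778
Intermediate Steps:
f = 9 (f = (-3)² = 9)
t(H) = 36 (t(H) = 6² = 36)
1/t(f) = 1/36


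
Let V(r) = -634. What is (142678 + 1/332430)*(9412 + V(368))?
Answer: 9912963536069/7915 ≈ 1.2524e+9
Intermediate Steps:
(142678 + 1/332430)*(9412 + V(368)) = (142678 + 1/332430)*(9412 - 634) = (142678 + 1/332430)*8778 = (47430447541/332430)*8778 = 9912963536069/7915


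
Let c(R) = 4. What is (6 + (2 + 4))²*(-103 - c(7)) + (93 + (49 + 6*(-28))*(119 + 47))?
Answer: -35069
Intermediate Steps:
(6 + (2 + 4))²*(-103 - c(7)) + (93 + (49 + 6*(-28))*(119 + 47)) = (6 + (2 + 4))²*(-103 - 1*4) + (93 + (49 + 6*(-28))*(119 + 47)) = (6 + 6)²*(-103 - 4) + (93 + (49 - 168)*166) = 12²*(-107) + (93 - 119*166) = 144*(-107) + (93 - 19754) = -15408 - 19661 = -35069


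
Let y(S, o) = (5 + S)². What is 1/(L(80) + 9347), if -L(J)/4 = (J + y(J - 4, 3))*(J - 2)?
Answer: -1/2062645 ≈ -4.8481e-7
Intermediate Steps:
L(J) = -4*(-2 + J)*(J + (1 + J)²) (L(J) = -4*(J + (5 + (J - 4))²)*(J - 2) = -4*(J + (5 + (-4 + J))²)*(-2 + J) = -4*(J + (1 + J)²)*(-2 + J) = -4*(-2 + J)*(J + (1 + J)²))
1/(L(80) + 9347) = 1/((8 - 4*80² - 4*80³ + 20*80) + 9347) = 1/((8 - 4*6400 - 4*512000 + 1600) + 9347) = 1/((8 - 25600 - 2048000 + 1600) + 9347) = 1/(-2071992 + 9347) = 1/(-2062645) = -1/2062645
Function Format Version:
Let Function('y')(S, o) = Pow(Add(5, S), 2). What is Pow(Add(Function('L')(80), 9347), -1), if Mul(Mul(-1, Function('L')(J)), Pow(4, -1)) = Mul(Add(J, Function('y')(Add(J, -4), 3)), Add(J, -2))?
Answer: Rational(-1, 2062645) ≈ -4.8481e-7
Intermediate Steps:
Function('L')(J) = Mul(-4, Add(-2, J), Add(J, Pow(Add(1, J), 2))) (Function('L')(J) = Mul(-4, Mul(Add(J, Pow(Add(5, Add(J, -4)), 2)), Add(J, -2))) = Mul(-4, Mul(Add(J, Pow(Add(5, Add(-4, J)), 2)), Add(-2, J))) = Mul(-4, Mul(Add(J, Pow(Add(1, J), 2)), Add(-2, J))) = Mul(-4, Mul(Add(-2, J), Add(J, Pow(Add(1, J), 2)))) = Mul(-4, Add(-2, J), Add(J, Pow(Add(1, J), 2))))
Pow(Add(Function('L')(80), 9347), -1) = Pow(Add(Add(8, Mul(-4, Pow(80, 2)), Mul(-4, Pow(80, 3)), Mul(20, 80)), 9347), -1) = Pow(Add(Add(8, Mul(-4, 6400), Mul(-4, 512000), 1600), 9347), -1) = Pow(Add(Add(8, -25600, -2048000, 1600), 9347), -1) = Pow(Add(-2071992, 9347), -1) = Pow(-2062645, -1) = Rational(-1, 2062645)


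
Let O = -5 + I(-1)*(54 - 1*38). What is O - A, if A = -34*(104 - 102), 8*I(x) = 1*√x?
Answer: 63 + 2*I ≈ 63.0 + 2.0*I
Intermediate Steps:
I(x) = √x/8 (I(x) = (1*√x)/8 = √x/8)
A = -68 (A = -34*2 = -68)
O = -5 + 2*I (O = -5 + (√(-1)/8)*(54 - 1*38) = -5 + (I/8)*(54 - 38) = -5 + (I/8)*16 = -5 + 2*I ≈ -5.0 + 2.0*I)
O - A = (-5 + 2*I) - 1*(-68) = (-5 + 2*I) + 68 = 63 + 2*I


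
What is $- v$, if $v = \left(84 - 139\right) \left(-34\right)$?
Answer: $-1870$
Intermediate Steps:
$v = 1870$ ($v = \left(-55\right) \left(-34\right) = 1870$)
$- v = \left(-1\right) 1870 = -1870$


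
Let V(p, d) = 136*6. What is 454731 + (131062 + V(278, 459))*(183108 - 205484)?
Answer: -2950447397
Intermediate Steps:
V(p, d) = 816
454731 + (131062 + V(278, 459))*(183108 - 205484) = 454731 + (131062 + 816)*(183108 - 205484) = 454731 + 131878*(-22376) = 454731 - 2950902128 = -2950447397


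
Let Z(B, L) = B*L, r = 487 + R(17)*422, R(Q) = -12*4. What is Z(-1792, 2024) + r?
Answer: -3646777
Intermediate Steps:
R(Q) = -48
r = -19769 (r = 487 - 48*422 = 487 - 20256 = -19769)
Z(-1792, 2024) + r = -1792*2024 - 19769 = -3627008 - 19769 = -3646777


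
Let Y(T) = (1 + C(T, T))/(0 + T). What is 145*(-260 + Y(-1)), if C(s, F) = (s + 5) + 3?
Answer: -38860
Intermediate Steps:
C(s, F) = 8 + s (C(s, F) = (5 + s) + 3 = 8 + s)
Y(T) = (9 + T)/T (Y(T) = (1 + (8 + T))/(0 + T) = (9 + T)/T)
145*(-260 + Y(-1)) = 145*(-260 + (9 - 1)/(-1)) = 145*(-260 - 1*8) = 145*(-260 - 8) = 145*(-268) = -38860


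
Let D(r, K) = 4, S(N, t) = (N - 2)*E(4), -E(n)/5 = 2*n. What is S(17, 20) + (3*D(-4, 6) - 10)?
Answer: -598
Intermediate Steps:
E(n) = -10*n
S(N, t) = 80 - 40*N (S(N, t) = (N - 2)*(-10*4) = (-2 + N)*(-40) = 80 - 40*N)
S(17, 20) + (3*D(-4, 6) - 10) = (80 - 40*17) + (3*4 - 10) = (80 - 680) + (12 - 10) = -600 + 2 = -598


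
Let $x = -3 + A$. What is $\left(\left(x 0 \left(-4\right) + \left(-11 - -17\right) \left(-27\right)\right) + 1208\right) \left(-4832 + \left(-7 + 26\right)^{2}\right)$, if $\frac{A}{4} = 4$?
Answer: $-4676666$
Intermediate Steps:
$A = 16$ ($A = 4 \cdot 4 = 16$)
$x = 13$ ($x = -3 + 16 = 13$)
$\left(\left(x 0 \left(-4\right) + \left(-11 - -17\right) \left(-27\right)\right) + 1208\right) \left(-4832 + \left(-7 + 26\right)^{2}\right) = \left(\left(13 \cdot 0 \left(-4\right) + \left(-11 - -17\right) \left(-27\right)\right) + 1208\right) \left(-4832 + \left(-7 + 26\right)^{2}\right) = \left(\left(0 \left(-4\right) + \left(-11 + 17\right) \left(-27\right)\right) + 1208\right) \left(-4832 + 19^{2}\right) = \left(\left(0 + 6 \left(-27\right)\right) + 1208\right) \left(-4832 + 361\right) = \left(\left(0 - 162\right) + 1208\right) \left(-4471\right) = \left(-162 + 1208\right) \left(-4471\right) = 1046 \left(-4471\right) = -4676666$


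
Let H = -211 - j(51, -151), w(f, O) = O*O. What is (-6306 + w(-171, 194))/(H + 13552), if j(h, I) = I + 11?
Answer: 2410/1037 ≈ 2.3240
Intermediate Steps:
j(h, I) = 11 + I
w(f, O) = O²
H = -71 (H = -211 - (11 - 151) = -211 - 1*(-140) = -211 + 140 = -71)
(-6306 + w(-171, 194))/(H + 13552) = (-6306 + 194²)/(-71 + 13552) = (-6306 + 37636)/13481 = 31330*(1/13481) = 2410/1037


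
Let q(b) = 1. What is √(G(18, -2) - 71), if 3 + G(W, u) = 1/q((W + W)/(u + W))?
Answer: I*√73 ≈ 8.544*I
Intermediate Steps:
G(W, u) = -2 (G(W, u) = -3 + 1/1 = -3 + 1 = -2)
√(G(18, -2) - 71) = √(-2 - 71) = √(-73) = I*√73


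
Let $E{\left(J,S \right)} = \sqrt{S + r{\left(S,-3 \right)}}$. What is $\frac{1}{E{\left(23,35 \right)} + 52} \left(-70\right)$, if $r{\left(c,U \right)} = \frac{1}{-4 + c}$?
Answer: $- \frac{56420}{41369} + \frac{35 \sqrt{33666}}{41369} \approx -1.2086$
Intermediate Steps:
$E{\left(J,S \right)} = \sqrt{S + \frac{1}{-4 + S}}$
$\frac{1}{E{\left(23,35 \right)} + 52} \left(-70\right) = \frac{1}{\sqrt{\frac{1 + 35 \left(-4 + 35\right)}{-4 + 35}} + 52} \left(-70\right) = \frac{1}{\sqrt{\frac{1 + 35 \cdot 31}{31}} + 52} \left(-70\right) = \frac{1}{\sqrt{\frac{1 + 1085}{31}} + 52} \left(-70\right) = \frac{1}{\sqrt{\frac{1}{31} \cdot 1086} + 52} \left(-70\right) = \frac{1}{\sqrt{\frac{1086}{31}} + 52} \left(-70\right) = \frac{1}{\frac{\sqrt{33666}}{31} + 52} \left(-70\right) = \frac{1}{52 + \frac{\sqrt{33666}}{31}} \left(-70\right) = - \frac{70}{52 + \frac{\sqrt{33666}}{31}}$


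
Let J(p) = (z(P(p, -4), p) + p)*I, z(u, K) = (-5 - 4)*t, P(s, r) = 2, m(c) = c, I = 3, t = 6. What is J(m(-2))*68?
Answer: -11424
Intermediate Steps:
z(u, K) = -54 (z(u, K) = (-5 - 4)*6 = -9*6 = -54)
J(p) = -162 + 3*p (J(p) = (-54 + p)*3 = -162 + 3*p)
J(m(-2))*68 = (-162 + 3*(-2))*68 = (-162 - 6)*68 = -168*68 = -11424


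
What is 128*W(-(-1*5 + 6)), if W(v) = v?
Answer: -128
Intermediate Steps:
128*W(-(-1*5 + 6)) = 128*(-(-1*5 + 6)) = 128*(-(-5 + 6)) = 128*(-1*1) = 128*(-1) = -128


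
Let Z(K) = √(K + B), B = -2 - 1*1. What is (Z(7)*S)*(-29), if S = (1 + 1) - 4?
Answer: 116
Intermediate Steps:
B = -3 (B = -2 - 1 = -3)
Z(K) = √(-3 + K) (Z(K) = √(K - 3) = √(-3 + K))
S = -2 (S = 2 - 4 = -2)
(Z(7)*S)*(-29) = (√(-3 + 7)*(-2))*(-29) = (√4*(-2))*(-29) = (2*(-2))*(-29) = -4*(-29) = 116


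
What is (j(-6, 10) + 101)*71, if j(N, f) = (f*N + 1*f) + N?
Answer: 3195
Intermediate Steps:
j(N, f) = N + f + N*f (j(N, f) = (N*f + f) + N = (f + N*f) + N = N + f + N*f)
(j(-6, 10) + 101)*71 = ((-6 + 10 - 6*10) + 101)*71 = ((-6 + 10 - 60) + 101)*71 = (-56 + 101)*71 = 45*71 = 3195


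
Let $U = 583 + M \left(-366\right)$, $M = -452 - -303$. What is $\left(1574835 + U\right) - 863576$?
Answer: $766376$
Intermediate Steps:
$M = -149$ ($M = -452 + 303 = -149$)
$U = 55117$ ($U = 583 - -54534 = 583 + 54534 = 55117$)
$\left(1574835 + U\right) - 863576 = \left(1574835 + 55117\right) - 863576 = 1629952 - 863576 = 766376$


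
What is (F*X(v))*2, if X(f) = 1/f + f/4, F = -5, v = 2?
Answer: -10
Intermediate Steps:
X(f) = 1/f + f/4 (X(f) = 1/f + f*(¼) = 1/f + f/4)
(F*X(v))*2 = -5*(1/2 + (¼)*2)*2 = -5*(½ + ½)*2 = -5*1*2 = -5*2 = -10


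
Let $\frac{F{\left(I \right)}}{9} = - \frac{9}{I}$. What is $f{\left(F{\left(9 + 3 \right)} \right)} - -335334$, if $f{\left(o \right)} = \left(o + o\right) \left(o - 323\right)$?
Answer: $\frac{2718285}{8} \approx 3.3979 \cdot 10^{5}$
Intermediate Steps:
$F{\left(I \right)} = - \frac{81}{I}$ ($F{\left(I \right)} = 9 \left(- \frac{9}{I}\right) = - \frac{81}{I}$)
$f{\left(o \right)} = 2 o \left(-323 + o\right)$
$f{\left(F{\left(9 + 3 \right)} \right)} - -335334 = 2 \left(- \frac{81}{9 + 3}\right) \left(-323 - \frac{81}{9 + 3}\right) - -335334 = 2 \left(- \frac{81}{12}\right) \left(-323 - \frac{81}{12}\right) + 335334 = 2 \left(\left(-81\right) \frac{1}{12}\right) \left(-323 - \frac{27}{4}\right) + 335334 = 2 \left(- \frac{27}{4}\right) \left(-323 - \frac{27}{4}\right) + 335334 = 2 \left(- \frac{27}{4}\right) \left(- \frac{1319}{4}\right) + 335334 = \frac{35613}{8} + 335334 = \frac{2718285}{8}$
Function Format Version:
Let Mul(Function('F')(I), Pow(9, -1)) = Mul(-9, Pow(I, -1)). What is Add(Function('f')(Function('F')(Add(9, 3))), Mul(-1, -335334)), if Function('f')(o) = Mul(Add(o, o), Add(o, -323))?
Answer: Rational(2718285, 8) ≈ 3.3979e+5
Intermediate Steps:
Function('F')(I) = Mul(-81, Pow(I, -1)) (Function('F')(I) = Mul(9, Mul(-9, Pow(I, -1))) = Mul(-81, Pow(I, -1)))
Function('f')(o) = Mul(2, o, Add(-323, o)) (Function('f')(o) = Mul(Mul(2, o), Add(-323, o)) = Mul(2, o, Add(-323, o)))
Add(Function('f')(Function('F')(Add(9, 3))), Mul(-1, -335334)) = Add(Mul(2, Mul(-81, Pow(Add(9, 3), -1)), Add(-323, Mul(-81, Pow(Add(9, 3), -1)))), Mul(-1, -335334)) = Add(Mul(2, Mul(-81, Pow(12, -1)), Add(-323, Mul(-81, Pow(12, -1)))), 335334) = Add(Mul(2, Mul(-81, Rational(1, 12)), Add(-323, Mul(-81, Rational(1, 12)))), 335334) = Add(Mul(2, Rational(-27, 4), Add(-323, Rational(-27, 4))), 335334) = Add(Mul(2, Rational(-27, 4), Rational(-1319, 4)), 335334) = Add(Rational(35613, 8), 335334) = Rational(2718285, 8)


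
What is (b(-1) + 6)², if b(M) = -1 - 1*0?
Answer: 25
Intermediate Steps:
b(M) = -1 (b(M) = -1 + 0 = -1)
(b(-1) + 6)² = (-1 + 6)² = 5² = 25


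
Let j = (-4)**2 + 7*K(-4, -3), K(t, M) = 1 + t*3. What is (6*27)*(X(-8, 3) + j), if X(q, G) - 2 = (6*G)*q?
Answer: -32886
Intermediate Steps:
K(t, M) = 1 + 3*t
X(q, G) = 2 + 6*G*q (X(q, G) = 2 + (6*G)*q = 2 + 6*G*q)
j = -61 (j = (-4)**2 + 7*(1 + 3*(-4)) = 16 + 7*(1 - 12) = 16 + 7*(-11) = 16 - 77 = -61)
(6*27)*(X(-8, 3) + j) = (6*27)*((2 + 6*3*(-8)) - 61) = 162*((2 - 144) - 61) = 162*(-142 - 61) = 162*(-203) = -32886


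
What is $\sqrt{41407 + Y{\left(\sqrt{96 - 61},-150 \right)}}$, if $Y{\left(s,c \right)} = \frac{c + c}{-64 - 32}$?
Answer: $\frac{3 \sqrt{73618}}{4} \approx 203.49$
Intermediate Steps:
$Y{\left(s,c \right)} = - \frac{c}{48}$ ($Y{\left(s,c \right)} = \frac{2 c}{-96} = 2 c \left(- \frac{1}{96}\right) = - \frac{c}{48}$)
$\sqrt{41407 + Y{\left(\sqrt{96 - 61},-150 \right)}} = \sqrt{41407 - - \frac{25}{8}} = \sqrt{41407 + \frac{25}{8}} = \sqrt{\frac{331281}{8}} = \frac{3 \sqrt{73618}}{4}$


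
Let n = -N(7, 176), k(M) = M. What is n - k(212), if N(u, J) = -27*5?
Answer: -77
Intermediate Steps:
N(u, J) = -135
n = 135 (n = -1*(-135) = 135)
n - k(212) = 135 - 1*212 = 135 - 212 = -77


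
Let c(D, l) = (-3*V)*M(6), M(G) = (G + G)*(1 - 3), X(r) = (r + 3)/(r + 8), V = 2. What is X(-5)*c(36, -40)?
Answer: -96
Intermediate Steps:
X(r) = (3 + r)/(8 + r)
M(G) = -4*G (M(G) = (2*G)*(-2) = -4*G)
c(D, l) = 144 (c(D, l) = (-3*2)*(-4*6) = -6*(-24) = 144)
X(-5)*c(36, -40) = ((3 - 5)/(8 - 5))*144 = (-2/3)*144 = ((1/3)*(-2))*144 = -2/3*144 = -96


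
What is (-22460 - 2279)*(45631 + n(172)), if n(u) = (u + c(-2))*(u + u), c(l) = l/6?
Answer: -7769357167/3 ≈ -2.5898e+9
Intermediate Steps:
c(l) = l/6 (c(l) = l*(⅙) = l/6)
n(u) = 2*u*(-⅓ + u) (n(u) = (u + (⅙)*(-2))*(u + u) = (u - ⅓)*(2*u) = (-⅓ + u)*(2*u) = 2*u*(-⅓ + u))
(-22460 - 2279)*(45631 + n(172)) = (-22460 - 2279)*(45631 + (⅔)*172*(-1 + 3*172)) = -24739*(45631 + (⅔)*172*(-1 + 516)) = -24739*(45631 + (⅔)*172*515) = -24739*(45631 + 177160/3) = -24739*314053/3 = -7769357167/3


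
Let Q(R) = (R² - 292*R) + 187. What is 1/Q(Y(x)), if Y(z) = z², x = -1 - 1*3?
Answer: -1/4229 ≈ -0.00023646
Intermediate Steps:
x = -4 (x = -1 - 3 = -4)
Q(R) = 187 + R² - 292*R
1/Q(Y(x)) = 1/(187 + ((-4)²)² - 292*(-4)²) = 1/(187 + 16² - 292*16) = 1/(187 + 256 - 4672) = 1/(-4229) = -1/4229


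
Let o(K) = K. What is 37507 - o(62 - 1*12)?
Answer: 37457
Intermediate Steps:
37507 - o(62 - 1*12) = 37507 - (62 - 1*12) = 37507 - (62 - 12) = 37507 - 1*50 = 37507 - 50 = 37457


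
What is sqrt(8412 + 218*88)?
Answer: 2*sqrt(6899) ≈ 166.12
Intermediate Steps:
sqrt(8412 + 218*88) = sqrt(8412 + 19184) = sqrt(27596) = 2*sqrt(6899)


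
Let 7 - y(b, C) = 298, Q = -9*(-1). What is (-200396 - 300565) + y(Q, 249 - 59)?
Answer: -501252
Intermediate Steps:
Q = 9
y(b, C) = -291 (y(b, C) = 7 - 1*298 = 7 - 298 = -291)
(-200396 - 300565) + y(Q, 249 - 59) = (-200396 - 300565) - 291 = -500961 - 291 = -501252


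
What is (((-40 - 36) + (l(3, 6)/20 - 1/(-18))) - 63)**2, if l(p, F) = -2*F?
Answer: 157728481/8100 ≈ 19473.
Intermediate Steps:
(((-40 - 36) + (l(3, 6)/20 - 1/(-18))) - 63)**2 = (((-40 - 36) + (-2*6/20 - 1/(-18))) - 63)**2 = ((-76 + (-12*1/20 - 1*(-1/18))) - 63)**2 = ((-76 + (-3/5 + 1/18)) - 63)**2 = ((-76 - 49/90) - 63)**2 = (-6889/90 - 63)**2 = (-12559/90)**2 = 157728481/8100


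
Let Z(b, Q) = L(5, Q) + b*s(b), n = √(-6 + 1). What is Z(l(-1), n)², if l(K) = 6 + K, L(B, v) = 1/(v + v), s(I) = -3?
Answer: 4499/20 + 3*I*√5 ≈ 224.95 + 6.7082*I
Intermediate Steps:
L(B, v) = 1/(2*v)
n = I*√5 (n = √(-5) = I*√5 ≈ 2.2361*I)
Z(b, Q) = 1/(2*Q) - 3*b (Z(b, Q) = 1/(2*Q) + b*(-3) = 1/(2*Q) - 3*b)
Z(l(-1), n)² = (1/(2*((I*√5))) - 3*(6 - 1))² = ((-I*√5/5)/2 - 3*5)² = (-I*√5/10 - 15)² = (-15 - I*√5/10)²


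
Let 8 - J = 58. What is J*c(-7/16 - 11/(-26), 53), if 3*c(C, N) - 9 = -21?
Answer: 200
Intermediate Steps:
J = -50 (J = 8 - 1*58 = 8 - 58 = -50)
c(C, N) = -4 (c(C, N) = 3 + (1/3)*(-21) = 3 - 7 = -4)
J*c(-7/16 - 11/(-26), 53) = -50*(-4) = 200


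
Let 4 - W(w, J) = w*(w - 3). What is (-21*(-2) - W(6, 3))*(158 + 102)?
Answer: 14560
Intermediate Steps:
W(w, J) = 4 - w*(-3 + w) (W(w, J) = 4 - w*(w - 3) = 4 - w*(-3 + w))
(-21*(-2) - W(6, 3))*(158 + 102) = (-21*(-2) - (4 - 1*6² + 3*6))*(158 + 102) = (42 - (4 - 1*36 + 18))*260 = (42 - (4 - 36 + 18))*260 = (42 - 1*(-14))*260 = (42 + 14)*260 = 56*260 = 14560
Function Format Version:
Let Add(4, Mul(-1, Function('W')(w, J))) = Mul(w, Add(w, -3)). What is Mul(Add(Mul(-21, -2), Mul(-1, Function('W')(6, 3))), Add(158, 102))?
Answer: 14560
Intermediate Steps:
Function('W')(w, J) = Add(4, Mul(-1, w, Add(-3, w))) (Function('W')(w, J) = Add(4, Mul(-1, Mul(w, Add(w, -3)))) = Add(4, Mul(-1, Mul(w, Add(-3, w)))) = Add(4, Mul(-1, w, Add(-3, w))))
Mul(Add(Mul(-21, -2), Mul(-1, Function('W')(6, 3))), Add(158, 102)) = Mul(Add(Mul(-21, -2), Mul(-1, Add(4, Mul(-1, Pow(6, 2)), Mul(3, 6)))), Add(158, 102)) = Mul(Add(42, Mul(-1, Add(4, Mul(-1, 36), 18))), 260) = Mul(Add(42, Mul(-1, Add(4, -36, 18))), 260) = Mul(Add(42, Mul(-1, -14)), 260) = Mul(Add(42, 14), 260) = Mul(56, 260) = 14560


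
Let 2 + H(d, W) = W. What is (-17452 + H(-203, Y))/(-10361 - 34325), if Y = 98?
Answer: 8678/22343 ≈ 0.38840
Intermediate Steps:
H(d, W) = -2 + W
(-17452 + H(-203, Y))/(-10361 - 34325) = (-17452 + (-2 + 98))/(-10361 - 34325) = (-17452 + 96)/(-44686) = -17356*(-1/44686) = 8678/22343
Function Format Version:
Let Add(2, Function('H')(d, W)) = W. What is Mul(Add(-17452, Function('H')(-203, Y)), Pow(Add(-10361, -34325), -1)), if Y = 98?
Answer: Rational(8678, 22343) ≈ 0.38840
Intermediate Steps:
Function('H')(d, W) = Add(-2, W)
Mul(Add(-17452, Function('H')(-203, Y)), Pow(Add(-10361, -34325), -1)) = Mul(Add(-17452, Add(-2, 98)), Pow(Add(-10361, -34325), -1)) = Mul(Add(-17452, 96), Pow(-44686, -1)) = Mul(-17356, Rational(-1, 44686)) = Rational(8678, 22343)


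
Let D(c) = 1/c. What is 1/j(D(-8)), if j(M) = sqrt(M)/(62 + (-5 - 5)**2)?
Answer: -324*I*sqrt(2) ≈ -458.21*I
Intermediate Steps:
j(M) = sqrt(M)/162 (j(M) = sqrt(M)/(62 + (-10)**2) = sqrt(M)/(62 + 100) = sqrt(M)/162)
1/j(D(-8)) = 1/(sqrt(1/(-8))/162) = 1/(sqrt(-1/8)/162) = 1/((I*sqrt(2)/4)/162) = 1/(I*sqrt(2)/648) = -324*I*sqrt(2)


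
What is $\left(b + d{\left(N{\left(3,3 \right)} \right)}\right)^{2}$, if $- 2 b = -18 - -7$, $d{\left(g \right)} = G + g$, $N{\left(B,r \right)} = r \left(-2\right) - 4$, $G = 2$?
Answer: $\frac{25}{4} \approx 6.25$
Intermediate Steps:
$N{\left(B,r \right)} = -4 - 2 r$ ($N{\left(B,r \right)} = - 2 r - 4 = -4 - 2 r$)
$d{\left(g \right)} = 2 + g$
$b = \frac{11}{2}$ ($b = - \frac{-18 - -7}{2} = - \frac{-18 + 7}{2} = \left(- \frac{1}{2}\right) \left(-11\right) = \frac{11}{2} \approx 5.5$)
$\left(b + d{\left(N{\left(3,3 \right)} \right)}\right)^{2} = \left(\frac{11}{2} + \left(2 - 10\right)\right)^{2} = \left(\frac{11}{2} - 8\right)^{2} = \left(- \frac{5}{2}\right)^{2} = \frac{25}{4}$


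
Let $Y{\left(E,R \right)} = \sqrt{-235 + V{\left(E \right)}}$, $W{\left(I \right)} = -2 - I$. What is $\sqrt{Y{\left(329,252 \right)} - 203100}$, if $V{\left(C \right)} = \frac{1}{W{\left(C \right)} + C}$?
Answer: $\frac{\sqrt{-812400 + 2 i \sqrt{942}}}{2} \approx 0.017026 + 450.67 i$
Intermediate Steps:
$V{\left(C \right)} = - \frac{1}{2}$ ($V{\left(C \right)} = \frac{1}{\left(-2 - C\right) + C} = \frac{1}{-2} = - \frac{1}{2}$)
$Y{\left(E,R \right)} = \frac{i \sqrt{942}}{2}$ ($Y{\left(E,R \right)} = \sqrt{-235 - \frac{1}{2}} = \sqrt{- \frac{471}{2}} = \frac{i \sqrt{942}}{2}$)
$\sqrt{Y{\left(329,252 \right)} - 203100} = \sqrt{\frac{i \sqrt{942}}{2} - 203100} = \sqrt{-203100 + \frac{i \sqrt{942}}{2}}$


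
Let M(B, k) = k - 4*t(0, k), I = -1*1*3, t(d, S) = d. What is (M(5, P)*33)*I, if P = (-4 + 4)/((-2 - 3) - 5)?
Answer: 0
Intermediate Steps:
P = 0 (P = 0/(-5 - 5) = 0/(-10) = 0*(-1/10) = 0)
I = -3 (I = -1*3 = -3)
M(B, k) = k (M(B, k) = k - 4*0 = k + 0 = k)
(M(5, P)*33)*I = (0*33)*(-3) = 0*(-3) = 0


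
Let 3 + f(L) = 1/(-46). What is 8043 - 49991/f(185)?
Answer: 3417563/139 ≈ 24587.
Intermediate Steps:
f(L) = -139/46 (f(L) = -3 + 1/(-46) = -3 - 1/46 = -139/46)
8043 - 49991/f(185) = 8043 - 49991/(-139/46) = 8043 - 49991*(-46/139) = 8043 + 2299586/139 = 3417563/139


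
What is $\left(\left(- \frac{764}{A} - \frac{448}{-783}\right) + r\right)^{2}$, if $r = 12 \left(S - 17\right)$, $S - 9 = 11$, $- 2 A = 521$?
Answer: $\frac{259718365008400}{166417491249} \approx 1560.6$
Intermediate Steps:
$A = - \frac{521}{2}$ ($A = \left(- \frac{1}{2}\right) 521 = - \frac{521}{2} \approx -260.5$)
$S = 20$ ($S = 9 + 11 = 20$)
$r = 36$ ($r = 12 \left(20 - 17\right) = 12 \cdot 3 = 36$)
$\left(\left(- \frac{764}{A} - \frac{448}{-783}\right) + r\right)^{2} = \left(\left(- \frac{764}{- \frac{521}{2}} - \frac{448}{-783}\right) + 36\right)^{2} = \left(\left(\left(-764\right) \left(- \frac{2}{521}\right) - - \frac{448}{783}\right) + 36\right)^{2} = \left(\left(\frac{1528}{521} + \frac{448}{783}\right) + 36\right)^{2} = \left(\frac{1429832}{407943} + 36\right)^{2} = \left(\frac{16115780}{407943}\right)^{2} = \frac{259718365008400}{166417491249}$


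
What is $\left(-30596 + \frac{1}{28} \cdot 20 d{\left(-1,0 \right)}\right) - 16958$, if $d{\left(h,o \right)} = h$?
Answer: $- \frac{332883}{7} \approx -47555.0$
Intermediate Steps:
$\left(-30596 + \frac{1}{28} \cdot 20 d{\left(-1,0 \right)}\right) - 16958 = \left(-30596 + \frac{1}{28} \cdot 20 \left(-1\right)\right) - 16958 = \left(-30596 + \frac{5}{7} \left(-1\right)\right) - 16958 = \left(-30596 - \frac{5}{7}\right) - 16958 = - \frac{214177}{7} - 16958 = - \frac{332883}{7}$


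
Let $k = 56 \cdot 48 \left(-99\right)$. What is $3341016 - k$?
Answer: $3607128$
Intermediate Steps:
$k = -266112$ ($k = 2688 \left(-99\right) = -266112$)
$3341016 - k = 3341016 - -266112 = 3341016 + 266112 = 3607128$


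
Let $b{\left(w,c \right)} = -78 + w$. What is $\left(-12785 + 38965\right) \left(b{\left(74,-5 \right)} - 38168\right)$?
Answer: $-999342960$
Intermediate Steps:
$\left(-12785 + 38965\right) \left(b{\left(74,-5 \right)} - 38168\right) = \left(-12785 + 38965\right) \left(\left(-78 + 74\right) - 38168\right) = 26180 \left(-4 - 38168\right) = 26180 \left(-38172\right) = -999342960$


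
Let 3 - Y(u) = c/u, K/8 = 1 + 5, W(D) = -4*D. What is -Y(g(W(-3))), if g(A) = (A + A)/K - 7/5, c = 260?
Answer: -2627/9 ≈ -291.89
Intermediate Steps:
K = 48 (K = 8*(1 + 5) = 8*6 = 48)
g(A) = -7/5 + A/24 (g(A) = (A + A)/48 - 7/5 = (2*A)*(1/48) - 7*⅕ = A/24 - 7/5 = -7/5 + A/24)
Y(u) = 3 - 260/u
-Y(g(W(-3))) = -(3 - 260/(-7/5 + (-4*(-3))/24)) = -(3 - 260/(-7/5 + (1/24)*12)) = -(3 - 260/(-7/5 + ½)) = -(3 - 260/(-9/10)) = -(3 - 260*(-10/9)) = -(3 + 2600/9) = -1*2627/9 = -2627/9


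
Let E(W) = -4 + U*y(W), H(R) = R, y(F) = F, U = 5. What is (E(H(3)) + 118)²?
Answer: 16641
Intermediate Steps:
E(W) = -4 + 5*W
(E(H(3)) + 118)² = ((-4 + 5*3) + 118)² = ((-4 + 15) + 118)² = (11 + 118)² = 129² = 16641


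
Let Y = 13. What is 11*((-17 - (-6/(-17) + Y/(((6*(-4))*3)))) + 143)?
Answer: 1694143/1224 ≈ 1384.1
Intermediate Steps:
11*((-17 - (-6/(-17) + Y/(((6*(-4))*3)))) + 143) = 11*((-17 - (-6/(-17) + 13/(((6*(-4))*3)))) + 143) = 11*((-17 - (-6*(-1/17) + 13/((-24*3)))) + 143) = 11*((-17 - (6/17 + 13/(-72))) + 143) = 11*((-17 - (6/17 + 13*(-1/72))) + 143) = 11*((-17 - (6/17 - 13/72)) + 143) = 11*((-17 - 1*211/1224) + 143) = 11*((-17 - 211/1224) + 143) = 11*(-21019/1224 + 143) = 11*(154013/1224) = 1694143/1224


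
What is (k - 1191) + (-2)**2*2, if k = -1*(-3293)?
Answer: 2110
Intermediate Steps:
k = 3293
(k - 1191) + (-2)**2*2 = (3293 - 1191) + (-2)**2*2 = 2102 + 4*2 = 2102 + 8 = 2110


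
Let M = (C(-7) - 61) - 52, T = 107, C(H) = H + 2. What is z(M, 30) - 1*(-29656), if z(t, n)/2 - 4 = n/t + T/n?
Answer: 26258503/885 ≈ 29671.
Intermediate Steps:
C(H) = 2 + H
M = -118 (M = ((2 - 7) - 61) - 52 = (-5 - 61) - 52 = -66 - 52 = -118)
z(t, n) = 8 + 214/n + 2*n/t (z(t, n) = 8 + 2*(n/t + 107/n) = 8 + 2*(107/n + n/t) = 8 + (214/n + 2*n/t) = 8 + 214/n + 2*n/t)
z(M, 30) - 1*(-29656) = (8 + 214/30 + 2*30/(-118)) - 1*(-29656) = (8 + 214*(1/30) + 2*30*(-1/118)) + 29656 = (8 + 107/15 - 30/59) + 29656 = 12943/885 + 29656 = 26258503/885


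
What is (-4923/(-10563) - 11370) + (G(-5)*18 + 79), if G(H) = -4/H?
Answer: -198516338/17605 ≈ -11276.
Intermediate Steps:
(-4923/(-10563) - 11370) + (G(-5)*18 + 79) = (-4923/(-10563) - 11370) + (-4/(-5)*18 + 79) = (-4923*(-1/10563) - 11370) + (-4*(-1/5)*18 + 79) = (1641/3521 - 11370) + ((4/5)*18 + 79) = -40032129/3521 + (72/5 + 79) = -40032129/3521 + 467/5 = -198516338/17605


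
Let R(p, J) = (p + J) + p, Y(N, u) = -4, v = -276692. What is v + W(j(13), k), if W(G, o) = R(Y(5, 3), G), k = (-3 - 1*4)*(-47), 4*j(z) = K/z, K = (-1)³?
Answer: -14388401/52 ≈ -2.7670e+5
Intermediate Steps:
K = -1
j(z) = -1/(4*z) (j(z) = (-1/z)/4 = -1/(4*z))
k = 329 (k = (-3 - 4)*(-47) = -7*(-47) = 329)
R(p, J) = J + 2*p (R(p, J) = (J + p) + p = J + 2*p)
W(G, o) = -8 + G (W(G, o) = G + 2*(-4) = G - 8 = -8 + G)
v + W(j(13), k) = -276692 + (-8 - ¼/13) = -276692 + (-8 - ¼*1/13) = -276692 + (-8 - 1/52) = -276692 - 417/52 = -14388401/52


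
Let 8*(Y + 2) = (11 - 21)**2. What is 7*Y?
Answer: 147/2 ≈ 73.500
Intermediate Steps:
Y = 21/2 (Y = -2 + (11 - 21)**2/8 = -2 + (1/8)*(-10)**2 = -2 + (1/8)*100 = -2 + 25/2 = 21/2 ≈ 10.500)
7*Y = 7*(21/2) = 147/2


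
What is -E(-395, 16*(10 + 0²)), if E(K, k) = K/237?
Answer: 5/3 ≈ 1.6667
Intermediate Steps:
E(K, k) = K/237 (E(K, k) = K*(1/237) = K/237)
-E(-395, 16*(10 + 0²)) = -(-395)/237 = -1*(-5/3) = 5/3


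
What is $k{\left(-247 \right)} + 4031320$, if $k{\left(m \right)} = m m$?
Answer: $4092329$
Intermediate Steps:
$k{\left(m \right)} = m^{2}$
$k{\left(-247 \right)} + 4031320 = \left(-247\right)^{2} + 4031320 = 61009 + 4031320 = 4092329$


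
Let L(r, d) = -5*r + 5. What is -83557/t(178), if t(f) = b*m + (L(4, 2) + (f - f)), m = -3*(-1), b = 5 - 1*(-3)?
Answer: -83557/9 ≈ -9284.1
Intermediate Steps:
L(r, d) = 5 - 5*r
b = 8 (b = 5 + 3 = 8)
m = 3
t(f) = 9 (t(f) = 8*3 + ((5 - 5*4) + (f - f)) = 24 + ((5 - 20) + 0) = 24 + (-15 + 0) = 24 - 15 = 9)
-83557/t(178) = -83557/9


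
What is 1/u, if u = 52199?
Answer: 1/52199 ≈ 1.9157e-5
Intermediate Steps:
1/u = 1/52199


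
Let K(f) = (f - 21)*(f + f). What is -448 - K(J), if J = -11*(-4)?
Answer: -2472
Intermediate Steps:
J = 44
K(f) = 2*f*(-21 + f) (K(f) = (-21 + f)*(2*f) = 2*f*(-21 + f))
-448 - K(J) = -448 - 2*44*(-21 + 44) = -448 - 2*44*23 = -448 - 1*2024 = -448 - 2024 = -2472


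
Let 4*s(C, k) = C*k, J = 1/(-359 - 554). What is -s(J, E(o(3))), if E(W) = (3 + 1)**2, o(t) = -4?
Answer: 4/913 ≈ 0.0043812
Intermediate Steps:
J = -1/913 (J = 1/(-913) = -1/913 ≈ -0.0010953)
E(W) = 16 (E(W) = 4**2 = 16)
s(C, k) = C*k/4 (s(C, k) = (C*k)/4 = C*k/4)
-s(J, E(o(3))) = -(-1)*16/(4*913) = -1*(-4/913) = 4/913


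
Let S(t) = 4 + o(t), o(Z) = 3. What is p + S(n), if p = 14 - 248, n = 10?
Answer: -227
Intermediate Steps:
p = -234
S(t) = 7 (S(t) = 4 + 3 = 7)
p + S(n) = -234 + 7 = -227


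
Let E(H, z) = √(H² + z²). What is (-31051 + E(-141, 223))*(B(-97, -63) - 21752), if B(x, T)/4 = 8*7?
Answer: 668465928 - 21528*√69610 ≈ 6.6279e+8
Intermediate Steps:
B(x, T) = 224 (B(x, T) = 4*(8*7) = 4*56 = 224)
(-31051 + E(-141, 223))*(B(-97, -63) - 21752) = (-31051 + √((-141)² + 223²))*(224 - 21752) = (-31051 + √(19881 + 49729))*(-21528) = (-31051 + √69610)*(-21528) = 668465928 - 21528*√69610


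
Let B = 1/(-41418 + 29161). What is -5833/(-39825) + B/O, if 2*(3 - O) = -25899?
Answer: 123471999577/843009188175 ≈ 0.14647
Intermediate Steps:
O = 25905/2 (O = 3 - 1/2*(-25899) = 3 + 25899/2 = 25905/2 ≈ 12953.)
B = -1/12257 (B = 1/(-12257) = -1/12257 ≈ -8.1586e-5)
-5833/(-39825) + B/O = -5833/(-39825) - 1/(12257*25905/2) = -5833*(-1/39825) - 1/12257*2/25905 = 5833/39825 - 2/317517585 = 123471999577/843009188175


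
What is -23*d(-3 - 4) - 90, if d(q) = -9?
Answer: 117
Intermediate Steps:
-23*d(-3 - 4) - 90 = -23*(-9) - 90 = 207 - 90 = 117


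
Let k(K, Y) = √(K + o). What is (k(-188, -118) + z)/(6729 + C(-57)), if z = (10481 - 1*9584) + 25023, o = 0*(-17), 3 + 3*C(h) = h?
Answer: 25920/6709 + 2*I*√47/6709 ≈ 3.8635 + 0.0020437*I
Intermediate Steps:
C(h) = -1 + h/3
o = 0
z = 25920 (z = (10481 - 9584) + 25023 = 897 + 25023 = 25920)
k(K, Y) = √K (k(K, Y) = √(K + 0) = √K)
(k(-188, -118) + z)/(6729 + C(-57)) = (√(-188) + 25920)/(6729 + (-1 + (⅓)*(-57))) = (2*I*√47 + 25920)/(6729 + (-1 - 19)) = (25920 + 2*I*√47)/(6729 - 20) = (25920 + 2*I*√47)/6709 = (25920 + 2*I*√47)*(1/6709) = 25920/6709 + 2*I*√47/6709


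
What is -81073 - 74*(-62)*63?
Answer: 207971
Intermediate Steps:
-81073 - 74*(-62)*63 = -81073 - (-4588)*63 = -81073 - 1*(-289044) = -81073 + 289044 = 207971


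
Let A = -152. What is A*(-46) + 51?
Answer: 7043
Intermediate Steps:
A*(-46) + 51 = -152*(-46) + 51 = 6992 + 51 = 7043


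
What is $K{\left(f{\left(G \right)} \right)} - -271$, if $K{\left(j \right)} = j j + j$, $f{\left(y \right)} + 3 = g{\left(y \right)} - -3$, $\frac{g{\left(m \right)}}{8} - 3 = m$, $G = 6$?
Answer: $5527$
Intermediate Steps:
$g{\left(m \right)} = 24 + 8 m$
$f{\left(y \right)} = 24 + 8 y$ ($f{\left(y \right)} = -3 + \left(\left(24 + 8 y\right) - -3\right) = -3 + \left(\left(24 + 8 y\right) + 3\right) = -3 + \left(27 + 8 y\right) = 24 + 8 y$)
$K{\left(j \right)} = j + j^{2}$ ($K{\left(j \right)} = j^{2} + j = j + j^{2}$)
$K{\left(f{\left(G \right)} \right)} - -271 = \left(24 + 8 \cdot 6\right) \left(1 + \left(24 + 8 \cdot 6\right)\right) - -271 = \left(24 + 48\right) \left(1 + \left(24 + 48\right)\right) + 271 = 72 \left(1 + 72\right) + 271 = 72 \cdot 73 + 271 = 5256 + 271 = 5527$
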